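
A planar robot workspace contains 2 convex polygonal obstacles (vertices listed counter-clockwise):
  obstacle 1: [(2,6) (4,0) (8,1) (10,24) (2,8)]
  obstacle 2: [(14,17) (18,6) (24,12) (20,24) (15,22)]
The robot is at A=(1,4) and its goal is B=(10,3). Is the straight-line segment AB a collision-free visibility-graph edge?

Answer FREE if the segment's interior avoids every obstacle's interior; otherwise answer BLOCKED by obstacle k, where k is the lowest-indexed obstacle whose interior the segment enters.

BLOCKED by obstacle 1

Obstacle 1 [(2,6) (4,0) (8,1) (10,24) (2,8)]:
  edge (2,6)–(4,0): crosses AB
  edge (4,0)–(8,1): clear
  edge (8,1)–(10,24): crosses AB
  edge (10,24)–(2,8): clear
  edge (2,8)–(2,6): clear
  → BLOCKED
Obstacle 2 [(14,17) (18,6) (24,12) (20,24) (15,22)]:
  edge (14,17)–(18,6): clear
  edge (18,6)–(24,12): clear
  edge (24,12)–(20,24): clear
  edge (20,24)–(15,22): clear
  edge (15,22)–(14,17): clear
  midpoint (11/2,7/2) outside
  → clear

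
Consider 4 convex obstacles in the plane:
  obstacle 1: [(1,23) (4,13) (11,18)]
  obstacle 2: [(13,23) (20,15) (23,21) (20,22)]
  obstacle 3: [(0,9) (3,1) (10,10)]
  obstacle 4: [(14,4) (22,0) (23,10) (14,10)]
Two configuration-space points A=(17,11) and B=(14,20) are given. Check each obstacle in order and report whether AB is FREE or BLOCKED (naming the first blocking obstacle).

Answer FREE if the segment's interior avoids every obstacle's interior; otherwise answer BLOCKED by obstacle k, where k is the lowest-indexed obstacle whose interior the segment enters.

Obstacle 1 [(1,23) (4,13) (11,18)]:
  edge (1,23)–(4,13): clear
  edge (4,13)–(11,18): clear
  edge (11,18)–(1,23): clear
  midpoint (31/2,31/2) outside
  → clear
Obstacle 2 [(13,23) (20,15) (23,21) (20,22)]:
  edge (13,23)–(20,15): clear
  edge (20,15)–(23,21): clear
  edge (23,21)–(20,22): clear
  edge (20,22)–(13,23): clear
  midpoint (31/2,31/2) outside
  → clear
Obstacle 3 [(0,9) (3,1) (10,10)]:
  edge (0,9)–(3,1): clear
  edge (3,1)–(10,10): clear
  edge (10,10)–(0,9): clear
  midpoint (31/2,31/2) outside
  → clear
Obstacle 4 [(14,4) (22,0) (23,10) (14,10)]:
  edge (14,4)–(22,0): clear
  edge (22,0)–(23,10): clear
  edge (23,10)–(14,10): clear
  edge (14,10)–(14,4): clear
  midpoint (31/2,31/2) outside
  → clear

FREE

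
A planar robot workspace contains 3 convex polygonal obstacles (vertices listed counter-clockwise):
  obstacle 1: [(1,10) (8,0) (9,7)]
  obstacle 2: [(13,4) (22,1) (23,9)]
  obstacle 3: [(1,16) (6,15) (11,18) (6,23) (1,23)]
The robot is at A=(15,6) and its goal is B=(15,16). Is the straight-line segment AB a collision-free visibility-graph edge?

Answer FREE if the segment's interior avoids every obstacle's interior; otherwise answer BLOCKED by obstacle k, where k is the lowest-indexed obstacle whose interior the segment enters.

FREE

Obstacle 1 [(1,10) (8,0) (9,7)]:
  edge (1,10)–(8,0): clear
  edge (8,0)–(9,7): clear
  edge (9,7)–(1,10): clear
  midpoint (15,11) outside
  → clear
Obstacle 2 [(13,4) (22,1) (23,9)]:
  edge (13,4)–(22,1): clear
  edge (22,1)–(23,9): clear
  edge (23,9)–(13,4): clear
  midpoint (15,11) outside
  → clear
Obstacle 3 [(1,16) (6,15) (11,18) (6,23) (1,23)]:
  edge (1,16)–(6,15): clear
  edge (6,15)–(11,18): clear
  edge (11,18)–(6,23): clear
  edge (6,23)–(1,23): clear
  edge (1,23)–(1,16): clear
  midpoint (15,11) outside
  → clear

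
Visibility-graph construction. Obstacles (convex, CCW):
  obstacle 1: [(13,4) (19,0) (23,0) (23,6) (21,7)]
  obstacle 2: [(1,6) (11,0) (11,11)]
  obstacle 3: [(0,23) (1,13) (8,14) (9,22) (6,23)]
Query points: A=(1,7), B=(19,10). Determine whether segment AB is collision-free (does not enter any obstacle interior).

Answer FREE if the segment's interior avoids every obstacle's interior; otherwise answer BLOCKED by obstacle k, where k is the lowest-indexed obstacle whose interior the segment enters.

Obstacle 1 [(13,4) (19,0) (23,0) (23,6) (21,7)]:
  edge (13,4)–(19,0): clear
  edge (19,0)–(23,0): clear
  edge (23,0)–(23,6): clear
  edge (23,6)–(21,7): clear
  edge (21,7)–(13,4): clear
  midpoint (10,17/2) outside
  → clear
Obstacle 2 [(1,6) (11,0) (11,11)]:
  edge (1,6)–(11,0): clear
  edge (11,0)–(11,11): crosses AB
  edge (11,11)–(1,6): crosses AB
  → BLOCKED
Obstacle 3 [(0,23) (1,13) (8,14) (9,22) (6,23)]:
  edge (0,23)–(1,13): clear
  edge (1,13)–(8,14): clear
  edge (8,14)–(9,22): clear
  edge (9,22)–(6,23): clear
  edge (6,23)–(0,23): clear
  midpoint (10,17/2) outside
  → clear

BLOCKED by obstacle 2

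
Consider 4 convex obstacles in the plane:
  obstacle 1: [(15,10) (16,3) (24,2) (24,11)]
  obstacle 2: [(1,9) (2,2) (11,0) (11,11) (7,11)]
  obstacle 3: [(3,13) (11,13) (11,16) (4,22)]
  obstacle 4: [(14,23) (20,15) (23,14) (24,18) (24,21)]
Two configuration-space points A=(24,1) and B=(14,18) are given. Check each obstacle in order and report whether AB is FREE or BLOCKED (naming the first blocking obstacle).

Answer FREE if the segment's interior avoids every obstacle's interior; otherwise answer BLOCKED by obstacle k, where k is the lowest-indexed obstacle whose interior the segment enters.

Obstacle 1 [(15,10) (16,3) (24,2) (24,11)]:
  edge (15,10)–(16,3): clear
  edge (16,3)–(24,2): crosses AB
  edge (24,2)–(24,11): clear
  edge (24,11)–(15,10): crosses AB
  → BLOCKED
Obstacle 2 [(1,9) (2,2) (11,0) (11,11) (7,11)]:
  edge (1,9)–(2,2): clear
  edge (2,2)–(11,0): clear
  edge (11,0)–(11,11): clear
  edge (11,11)–(7,11): clear
  edge (7,11)–(1,9): clear
  midpoint (19,19/2) outside
  → clear
Obstacle 3 [(3,13) (11,13) (11,16) (4,22)]:
  edge (3,13)–(11,13): clear
  edge (11,13)–(11,16): clear
  edge (11,16)–(4,22): clear
  edge (4,22)–(3,13): clear
  midpoint (19,19/2) outside
  → clear
Obstacle 4 [(14,23) (20,15) (23,14) (24,18) (24,21)]:
  edge (14,23)–(20,15): clear
  edge (20,15)–(23,14): clear
  edge (23,14)–(24,18): clear
  edge (24,18)–(24,21): clear
  edge (24,21)–(14,23): clear
  midpoint (19,19/2) outside
  → clear

BLOCKED by obstacle 1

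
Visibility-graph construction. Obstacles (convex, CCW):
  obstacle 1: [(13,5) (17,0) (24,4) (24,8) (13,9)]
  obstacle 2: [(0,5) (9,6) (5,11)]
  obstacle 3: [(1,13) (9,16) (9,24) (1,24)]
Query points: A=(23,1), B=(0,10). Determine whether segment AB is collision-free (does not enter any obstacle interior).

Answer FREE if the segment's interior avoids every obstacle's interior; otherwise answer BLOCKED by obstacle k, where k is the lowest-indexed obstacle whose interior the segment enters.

Obstacle 1 [(13,5) (17,0) (24,4) (24,8) (13,9)]:
  edge (13,5)–(17,0): crosses AB
  edge (17,0)–(24,4): crosses AB
  edge (24,4)–(24,8): clear
  edge (24,8)–(13,9): clear
  edge (13,9)–(13,5): clear
  → BLOCKED
Obstacle 2 [(0,5) (9,6) (5,11)]:
  edge (0,5)–(9,6): clear
  edge (9,6)–(5,11): crosses AB
  edge (5,11)–(0,5): crosses AB
  → BLOCKED
Obstacle 3 [(1,13) (9,16) (9,24) (1,24)]:
  edge (1,13)–(9,16): clear
  edge (9,16)–(9,24): clear
  edge (9,24)–(1,24): clear
  edge (1,24)–(1,13): clear
  midpoint (23/2,11/2) outside
  → clear

BLOCKED by obstacle 1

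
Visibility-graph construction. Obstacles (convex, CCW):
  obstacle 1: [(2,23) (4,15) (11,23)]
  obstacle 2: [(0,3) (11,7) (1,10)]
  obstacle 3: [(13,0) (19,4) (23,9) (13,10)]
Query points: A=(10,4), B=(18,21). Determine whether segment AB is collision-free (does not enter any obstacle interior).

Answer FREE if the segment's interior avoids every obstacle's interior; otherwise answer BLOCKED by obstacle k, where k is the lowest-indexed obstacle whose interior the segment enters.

FREE

Obstacle 1 [(2,23) (4,15) (11,23)]:
  edge (2,23)–(4,15): clear
  edge (4,15)–(11,23): clear
  edge (11,23)–(2,23): clear
  midpoint (14,25/2) outside
  → clear
Obstacle 2 [(0,3) (11,7) (1,10)]:
  edge (0,3)–(11,7): clear
  edge (11,7)–(1,10): clear
  edge (1,10)–(0,3): clear
  midpoint (14,25/2) outside
  → clear
Obstacle 3 [(13,0) (19,4) (23,9) (13,10)]:
  edge (13,0)–(19,4): clear
  edge (19,4)–(23,9): clear
  edge (23,9)–(13,10): clear
  edge (13,10)–(13,0): clear
  midpoint (14,25/2) outside
  → clear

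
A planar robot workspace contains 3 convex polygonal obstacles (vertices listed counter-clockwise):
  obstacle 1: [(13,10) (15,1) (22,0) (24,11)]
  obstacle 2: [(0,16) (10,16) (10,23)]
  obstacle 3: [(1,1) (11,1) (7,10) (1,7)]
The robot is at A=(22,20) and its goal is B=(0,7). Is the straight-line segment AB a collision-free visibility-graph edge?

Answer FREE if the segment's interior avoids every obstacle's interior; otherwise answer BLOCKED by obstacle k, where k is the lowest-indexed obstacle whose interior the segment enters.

FREE

Obstacle 1 [(13,10) (15,1) (22,0) (24,11)]:
  edge (13,10)–(15,1): clear
  edge (15,1)–(22,0): clear
  edge (22,0)–(24,11): clear
  edge (24,11)–(13,10): clear
  midpoint (11,27/2) outside
  → clear
Obstacle 2 [(0,16) (10,16) (10,23)]:
  edge (0,16)–(10,16): clear
  edge (10,16)–(10,23): clear
  edge (10,23)–(0,16): clear
  midpoint (11,27/2) outside
  → clear
Obstacle 3 [(1,1) (11,1) (7,10) (1,7)]:
  edge (1,1)–(11,1): clear
  edge (11,1)–(7,10): clear
  edge (7,10)–(1,7): clear
  edge (1,7)–(1,1): clear
  midpoint (11,27/2) outside
  → clear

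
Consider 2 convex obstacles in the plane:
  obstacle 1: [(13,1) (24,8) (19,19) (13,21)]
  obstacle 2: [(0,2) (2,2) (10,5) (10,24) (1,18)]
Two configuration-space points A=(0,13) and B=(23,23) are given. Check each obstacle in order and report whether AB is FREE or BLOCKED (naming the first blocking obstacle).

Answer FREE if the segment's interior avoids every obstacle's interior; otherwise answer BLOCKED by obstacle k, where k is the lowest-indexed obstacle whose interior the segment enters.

Obstacle 1 [(13,1) (24,8) (19,19) (13,21)]:
  edge (13,1)–(24,8): clear
  edge (24,8)–(19,19): clear
  edge (19,19)–(13,21): crosses AB
  edge (13,21)–(13,1): crosses AB
  → BLOCKED
Obstacle 2 [(0,2) (2,2) (10,5) (10,24) (1,18)]:
  edge (0,2)–(2,2): clear
  edge (2,2)–(10,5): clear
  edge (10,5)–(10,24): crosses AB
  edge (10,24)–(1,18): clear
  edge (1,18)–(0,2): crosses AB
  → BLOCKED

BLOCKED by obstacle 1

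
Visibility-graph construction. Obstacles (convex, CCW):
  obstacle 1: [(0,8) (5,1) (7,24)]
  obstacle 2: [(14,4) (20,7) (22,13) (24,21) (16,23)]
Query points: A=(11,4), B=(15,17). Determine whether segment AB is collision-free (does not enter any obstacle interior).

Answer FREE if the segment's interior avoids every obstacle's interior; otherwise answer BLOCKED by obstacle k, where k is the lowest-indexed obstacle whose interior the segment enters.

Obstacle 1 [(0,8) (5,1) (7,24)]:
  edge (0,8)–(5,1): clear
  edge (5,1)–(7,24): clear
  edge (7,24)–(0,8): clear
  midpoint (13,21/2) outside
  → clear
Obstacle 2 [(14,4) (20,7) (22,13) (24,21) (16,23)]:
  edge (14,4)–(20,7): clear
  edge (20,7)–(22,13): clear
  edge (22,13)–(24,21): clear
  edge (24,21)–(16,23): clear
  edge (16,23)–(14,4): clear
  midpoint (13,21/2) outside
  → clear

FREE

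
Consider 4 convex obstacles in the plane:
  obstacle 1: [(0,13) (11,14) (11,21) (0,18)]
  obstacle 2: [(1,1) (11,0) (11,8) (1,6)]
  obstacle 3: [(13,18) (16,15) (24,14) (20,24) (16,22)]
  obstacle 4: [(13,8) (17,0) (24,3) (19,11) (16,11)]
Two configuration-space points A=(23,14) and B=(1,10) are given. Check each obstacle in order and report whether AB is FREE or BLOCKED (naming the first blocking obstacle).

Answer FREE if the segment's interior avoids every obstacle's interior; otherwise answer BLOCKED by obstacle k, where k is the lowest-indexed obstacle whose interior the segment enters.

Obstacle 1 [(0,13) (11,14) (11,21) (0,18)]:
  edge (0,13)–(11,14): clear
  edge (11,14)–(11,21): clear
  edge (11,21)–(0,18): clear
  edge (0,18)–(0,13): clear
  midpoint (12,12) outside
  → clear
Obstacle 2 [(1,1) (11,0) (11,8) (1,6)]:
  edge (1,1)–(11,0): clear
  edge (11,0)–(11,8): clear
  edge (11,8)–(1,6): clear
  edge (1,6)–(1,1): clear
  midpoint (12,12) outside
  → clear
Obstacle 3 [(13,18) (16,15) (24,14) (20,24) (16,22)]:
  edge (13,18)–(16,15): clear
  edge (16,15)–(24,14): clear
  edge (24,14)–(20,24): clear
  edge (20,24)–(16,22): clear
  edge (16,22)–(13,18): clear
  midpoint (12,12) outside
  → clear
Obstacle 4 [(13,8) (17,0) (24,3) (19,11) (16,11)]:
  edge (13,8)–(17,0): clear
  edge (17,0)–(24,3): clear
  edge (24,3)–(19,11): clear
  edge (19,11)–(16,11): clear
  edge (16,11)–(13,8): clear
  midpoint (12,12) outside
  → clear

FREE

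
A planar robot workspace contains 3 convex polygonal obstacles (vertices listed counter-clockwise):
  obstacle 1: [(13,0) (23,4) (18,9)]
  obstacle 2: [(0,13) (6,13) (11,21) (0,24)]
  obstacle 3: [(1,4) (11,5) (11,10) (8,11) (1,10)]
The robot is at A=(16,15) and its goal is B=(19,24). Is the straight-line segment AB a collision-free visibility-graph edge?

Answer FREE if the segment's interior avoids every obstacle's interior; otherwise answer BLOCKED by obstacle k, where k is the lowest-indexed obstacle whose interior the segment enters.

FREE

Obstacle 1 [(13,0) (23,4) (18,9)]:
  edge (13,0)–(23,4): clear
  edge (23,4)–(18,9): clear
  edge (18,9)–(13,0): clear
  midpoint (35/2,39/2) outside
  → clear
Obstacle 2 [(0,13) (6,13) (11,21) (0,24)]:
  edge (0,13)–(6,13): clear
  edge (6,13)–(11,21): clear
  edge (11,21)–(0,24): clear
  edge (0,24)–(0,13): clear
  midpoint (35/2,39/2) outside
  → clear
Obstacle 3 [(1,4) (11,5) (11,10) (8,11) (1,10)]:
  edge (1,4)–(11,5): clear
  edge (11,5)–(11,10): clear
  edge (11,10)–(8,11): clear
  edge (8,11)–(1,10): clear
  edge (1,10)–(1,4): clear
  midpoint (35/2,39/2) outside
  → clear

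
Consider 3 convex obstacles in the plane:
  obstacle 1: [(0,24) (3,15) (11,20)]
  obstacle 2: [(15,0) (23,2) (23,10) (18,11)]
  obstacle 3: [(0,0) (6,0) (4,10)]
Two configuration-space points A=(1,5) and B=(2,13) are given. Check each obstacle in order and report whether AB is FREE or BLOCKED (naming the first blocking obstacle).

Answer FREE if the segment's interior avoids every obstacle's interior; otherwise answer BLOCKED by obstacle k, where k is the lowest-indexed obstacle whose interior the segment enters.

Obstacle 1 [(0,24) (3,15) (11,20)]:
  edge (0,24)–(3,15): clear
  edge (3,15)–(11,20): clear
  edge (11,20)–(0,24): clear
  midpoint (3/2,9) outside
  → clear
Obstacle 2 [(15,0) (23,2) (23,10) (18,11)]:
  edge (15,0)–(23,2): clear
  edge (23,2)–(23,10): clear
  edge (23,10)–(18,11): clear
  edge (18,11)–(15,0): clear
  midpoint (3/2,9) outside
  → clear
Obstacle 3 [(0,0) (6,0) (4,10)]:
  edge (0,0)–(6,0): clear
  edge (6,0)–(4,10): clear
  edge (4,10)–(0,0): clear
  midpoint (3/2,9) outside
  → clear

FREE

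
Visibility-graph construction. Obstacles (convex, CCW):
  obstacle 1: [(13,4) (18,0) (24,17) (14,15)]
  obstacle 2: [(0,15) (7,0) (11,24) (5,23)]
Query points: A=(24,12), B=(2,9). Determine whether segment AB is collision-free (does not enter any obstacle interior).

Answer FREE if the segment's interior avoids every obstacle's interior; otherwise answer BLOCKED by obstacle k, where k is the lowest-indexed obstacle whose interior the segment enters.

Obstacle 1 [(13,4) (18,0) (24,17) (14,15)]:
  edge (13,4)–(18,0): clear
  edge (18,0)–(24,17): crosses AB
  edge (24,17)–(14,15): clear
  edge (14,15)–(13,4): crosses AB
  → BLOCKED
Obstacle 2 [(0,15) (7,0) (11,24) (5,23)]:
  edge (0,15)–(7,0): crosses AB
  edge (7,0)–(11,24): crosses AB
  edge (11,24)–(5,23): clear
  edge (5,23)–(0,15): clear
  → BLOCKED

BLOCKED by obstacle 1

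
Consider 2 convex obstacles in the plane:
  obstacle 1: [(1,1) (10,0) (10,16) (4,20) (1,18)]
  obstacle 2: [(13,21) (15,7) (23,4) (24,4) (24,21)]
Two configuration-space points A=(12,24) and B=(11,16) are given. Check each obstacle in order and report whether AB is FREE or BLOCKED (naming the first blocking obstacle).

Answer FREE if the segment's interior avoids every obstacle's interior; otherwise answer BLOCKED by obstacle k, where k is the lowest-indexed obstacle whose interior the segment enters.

FREE

Obstacle 1 [(1,1) (10,0) (10,16) (4,20) (1,18)]:
  edge (1,1)–(10,0): clear
  edge (10,0)–(10,16): clear
  edge (10,16)–(4,20): clear
  edge (4,20)–(1,18): clear
  edge (1,18)–(1,1): clear
  midpoint (23/2,20) outside
  → clear
Obstacle 2 [(13,21) (15,7) (23,4) (24,4) (24,21)]:
  edge (13,21)–(15,7): clear
  edge (15,7)–(23,4): clear
  edge (23,4)–(24,4): clear
  edge (24,4)–(24,21): clear
  edge (24,21)–(13,21): clear
  midpoint (23/2,20) outside
  → clear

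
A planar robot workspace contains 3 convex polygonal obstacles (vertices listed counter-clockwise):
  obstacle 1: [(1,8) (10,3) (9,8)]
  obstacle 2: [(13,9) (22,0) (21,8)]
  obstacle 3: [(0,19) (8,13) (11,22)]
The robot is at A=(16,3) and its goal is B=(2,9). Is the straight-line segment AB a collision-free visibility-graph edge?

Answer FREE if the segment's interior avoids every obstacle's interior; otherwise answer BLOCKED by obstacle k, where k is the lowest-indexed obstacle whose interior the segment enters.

Obstacle 1 [(1,8) (10,3) (9,8)]:
  edge (1,8)–(10,3): clear
  edge (10,3)–(9,8): crosses AB
  edge (9,8)–(1,8): crosses AB
  → BLOCKED
Obstacle 2 [(13,9) (22,0) (21,8)]:
  edge (13,9)–(22,0): clear
  edge (22,0)–(21,8): clear
  edge (21,8)–(13,9): clear
  midpoint (9,6) outside
  → clear
Obstacle 3 [(0,19) (8,13) (11,22)]:
  edge (0,19)–(8,13): clear
  edge (8,13)–(11,22): clear
  edge (11,22)–(0,19): clear
  midpoint (9,6) outside
  → clear

BLOCKED by obstacle 1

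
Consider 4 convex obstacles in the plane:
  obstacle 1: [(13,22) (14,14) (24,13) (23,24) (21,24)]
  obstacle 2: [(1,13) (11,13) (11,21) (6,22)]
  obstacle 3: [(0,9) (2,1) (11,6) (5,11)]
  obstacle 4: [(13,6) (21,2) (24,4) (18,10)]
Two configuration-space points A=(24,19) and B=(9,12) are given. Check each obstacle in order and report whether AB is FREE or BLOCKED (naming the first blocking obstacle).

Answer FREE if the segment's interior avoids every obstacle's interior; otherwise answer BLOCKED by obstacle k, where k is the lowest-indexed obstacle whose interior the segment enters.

BLOCKED by obstacle 1

Obstacle 1 [(13,22) (14,14) (24,13) (23,24) (21,24)]:
  edge (13,22)–(14,14): crosses AB
  edge (14,14)–(24,13): clear
  edge (24,13)–(23,24): crosses AB
  edge (23,24)–(21,24): clear
  edge (21,24)–(13,22): clear
  → BLOCKED
Obstacle 2 [(1,13) (11,13) (11,21) (6,22)]:
  edge (1,13)–(11,13): clear
  edge (11,13)–(11,21): clear
  edge (11,21)–(6,22): clear
  edge (6,22)–(1,13): clear
  midpoint (33/2,31/2) outside
  → clear
Obstacle 3 [(0,9) (2,1) (11,6) (5,11)]:
  edge (0,9)–(2,1): clear
  edge (2,1)–(11,6): clear
  edge (11,6)–(5,11): clear
  edge (5,11)–(0,9): clear
  midpoint (33/2,31/2) outside
  → clear
Obstacle 4 [(13,6) (21,2) (24,4) (18,10)]:
  edge (13,6)–(21,2): clear
  edge (21,2)–(24,4): clear
  edge (24,4)–(18,10): clear
  edge (18,10)–(13,6): clear
  midpoint (33/2,31/2) outside
  → clear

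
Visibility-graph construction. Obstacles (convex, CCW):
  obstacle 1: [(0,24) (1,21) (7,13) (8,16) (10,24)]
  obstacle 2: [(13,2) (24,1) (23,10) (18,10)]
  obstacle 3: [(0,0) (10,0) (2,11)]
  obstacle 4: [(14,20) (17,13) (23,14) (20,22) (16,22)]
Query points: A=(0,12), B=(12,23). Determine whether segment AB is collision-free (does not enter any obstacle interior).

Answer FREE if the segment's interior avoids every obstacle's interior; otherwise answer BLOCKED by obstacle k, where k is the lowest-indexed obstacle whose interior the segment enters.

Obstacle 1 [(0,24) (1,21) (7,13) (8,16) (10,24)]:
  edge (0,24)–(1,21): clear
  edge (1,21)–(7,13): crosses AB
  edge (7,13)–(8,16): clear
  edge (8,16)–(10,24): crosses AB
  edge (10,24)–(0,24): clear
  → BLOCKED
Obstacle 2 [(13,2) (24,1) (23,10) (18,10)]:
  edge (13,2)–(24,1): clear
  edge (24,1)–(23,10): clear
  edge (23,10)–(18,10): clear
  edge (18,10)–(13,2): clear
  midpoint (6,35/2) outside
  → clear
Obstacle 3 [(0,0) (10,0) (2,11)]:
  edge (0,0)–(10,0): clear
  edge (10,0)–(2,11): clear
  edge (2,11)–(0,0): clear
  midpoint (6,35/2) outside
  → clear
Obstacle 4 [(14,20) (17,13) (23,14) (20,22) (16,22)]:
  edge (14,20)–(17,13): clear
  edge (17,13)–(23,14): clear
  edge (23,14)–(20,22): clear
  edge (20,22)–(16,22): clear
  edge (16,22)–(14,20): clear
  midpoint (6,35/2) outside
  → clear

BLOCKED by obstacle 1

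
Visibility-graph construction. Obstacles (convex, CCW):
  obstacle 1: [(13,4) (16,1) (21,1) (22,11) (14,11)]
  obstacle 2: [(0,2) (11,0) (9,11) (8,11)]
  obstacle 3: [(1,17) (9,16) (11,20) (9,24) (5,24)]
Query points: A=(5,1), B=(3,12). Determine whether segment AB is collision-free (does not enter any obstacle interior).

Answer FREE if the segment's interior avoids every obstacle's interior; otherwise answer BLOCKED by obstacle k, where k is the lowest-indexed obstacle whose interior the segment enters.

BLOCKED by obstacle 2

Obstacle 1 [(13,4) (16,1) (21,1) (22,11) (14,11)]:
  edge (13,4)–(16,1): clear
  edge (16,1)–(21,1): clear
  edge (21,1)–(22,11): clear
  edge (22,11)–(14,11): clear
  edge (14,11)–(13,4): clear
  midpoint (4,13/2) outside
  → clear
Obstacle 2 [(0,2) (11,0) (9,11) (8,11)]:
  edge (0,2)–(11,0): crosses AB
  edge (11,0)–(9,11): clear
  edge (9,11)–(8,11): clear
  edge (8,11)–(0,2): crosses AB
  → BLOCKED
Obstacle 3 [(1,17) (9,16) (11,20) (9,24) (5,24)]:
  edge (1,17)–(9,16): clear
  edge (9,16)–(11,20): clear
  edge (11,20)–(9,24): clear
  edge (9,24)–(5,24): clear
  edge (5,24)–(1,17): clear
  midpoint (4,13/2) outside
  → clear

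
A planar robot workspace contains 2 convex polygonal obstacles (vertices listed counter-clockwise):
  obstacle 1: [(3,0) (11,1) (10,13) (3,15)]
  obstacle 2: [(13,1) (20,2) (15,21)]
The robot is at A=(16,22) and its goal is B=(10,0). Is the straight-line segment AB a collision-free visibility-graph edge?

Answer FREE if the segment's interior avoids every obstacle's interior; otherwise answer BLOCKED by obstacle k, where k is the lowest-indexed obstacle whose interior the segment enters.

BLOCKED by obstacle 1

Obstacle 1 [(3,0) (11,1) (10,13) (3,15)]:
  edge (3,0)–(11,1): crosses AB
  edge (11,1)–(10,13): crosses AB
  edge (10,13)–(3,15): clear
  edge (3,15)–(3,0): clear
  → BLOCKED
Obstacle 2 [(13,1) (20,2) (15,21)]:
  edge (13,1)–(20,2): clear
  edge (20,2)–(15,21): crosses AB
  edge (15,21)–(13,1): crosses AB
  → BLOCKED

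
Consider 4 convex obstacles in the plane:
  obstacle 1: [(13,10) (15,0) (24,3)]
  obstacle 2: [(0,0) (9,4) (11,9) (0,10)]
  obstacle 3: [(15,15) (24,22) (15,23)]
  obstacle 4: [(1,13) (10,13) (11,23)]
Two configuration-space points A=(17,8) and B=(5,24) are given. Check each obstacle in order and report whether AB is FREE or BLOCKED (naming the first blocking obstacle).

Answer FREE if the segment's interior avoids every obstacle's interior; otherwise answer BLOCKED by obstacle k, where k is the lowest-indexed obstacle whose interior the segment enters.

BLOCKED by obstacle 4

Obstacle 1 [(13,10) (15,0) (24,3)]:
  edge (13,10)–(15,0): clear
  edge (15,0)–(24,3): clear
  edge (24,3)–(13,10): clear
  midpoint (11,16) outside
  → clear
Obstacle 2 [(0,0) (9,4) (11,9) (0,10)]:
  edge (0,0)–(9,4): clear
  edge (9,4)–(11,9): clear
  edge (11,9)–(0,10): clear
  edge (0,10)–(0,0): clear
  midpoint (11,16) outside
  → clear
Obstacle 3 [(15,15) (24,22) (15,23)]:
  edge (15,15)–(24,22): clear
  edge (24,22)–(15,23): clear
  edge (15,23)–(15,15): clear
  midpoint (11,16) outside
  → clear
Obstacle 4 [(1,13) (10,13) (11,23)]:
  edge (1,13)–(10,13): clear
  edge (10,13)–(11,23): crosses AB
  edge (11,23)–(1,13): crosses AB
  → BLOCKED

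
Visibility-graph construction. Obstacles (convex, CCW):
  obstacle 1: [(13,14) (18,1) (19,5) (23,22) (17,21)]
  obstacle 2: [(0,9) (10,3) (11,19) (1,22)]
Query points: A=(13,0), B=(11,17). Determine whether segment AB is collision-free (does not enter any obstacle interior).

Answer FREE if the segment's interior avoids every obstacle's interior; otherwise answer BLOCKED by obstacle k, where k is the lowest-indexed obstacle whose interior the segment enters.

FREE

Obstacle 1 [(13,14) (18,1) (19,5) (23,22) (17,21)]:
  edge (13,14)–(18,1): clear
  edge (18,1)–(19,5): clear
  edge (19,5)–(23,22): clear
  edge (23,22)–(17,21): clear
  edge (17,21)–(13,14): clear
  midpoint (12,17/2) outside
  → clear
Obstacle 2 [(0,9) (10,3) (11,19) (1,22)]:
  edge (0,9)–(10,3): clear
  edge (10,3)–(11,19): clear
  edge (11,19)–(1,22): clear
  edge (1,22)–(0,9): clear
  midpoint (12,17/2) outside
  → clear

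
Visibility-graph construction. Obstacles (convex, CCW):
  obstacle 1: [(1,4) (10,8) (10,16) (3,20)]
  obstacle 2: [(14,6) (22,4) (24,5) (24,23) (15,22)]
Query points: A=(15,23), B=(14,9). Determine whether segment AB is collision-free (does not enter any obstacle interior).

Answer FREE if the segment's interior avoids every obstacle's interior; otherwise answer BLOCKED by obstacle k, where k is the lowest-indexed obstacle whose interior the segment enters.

FREE

Obstacle 1 [(1,4) (10,8) (10,16) (3,20)]:
  edge (1,4)–(10,8): clear
  edge (10,8)–(10,16): clear
  edge (10,16)–(3,20): clear
  edge (3,20)–(1,4): clear
  midpoint (29/2,16) outside
  → clear
Obstacle 2 [(14,6) (22,4) (24,5) (24,23) (15,22)]:
  edge (14,6)–(22,4): clear
  edge (22,4)–(24,5): clear
  edge (24,5)–(24,23): clear
  edge (24,23)–(15,22): clear
  edge (15,22)–(14,6): clear
  midpoint (29/2,16) outside
  → clear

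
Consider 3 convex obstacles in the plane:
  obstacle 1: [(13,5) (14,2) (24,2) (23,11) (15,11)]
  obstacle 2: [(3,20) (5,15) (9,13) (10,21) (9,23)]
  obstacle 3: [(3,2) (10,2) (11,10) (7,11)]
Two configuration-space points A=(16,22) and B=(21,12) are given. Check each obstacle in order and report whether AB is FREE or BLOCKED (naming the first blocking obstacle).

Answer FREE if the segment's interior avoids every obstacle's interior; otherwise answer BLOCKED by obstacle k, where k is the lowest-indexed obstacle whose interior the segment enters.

FREE

Obstacle 1 [(13,5) (14,2) (24,2) (23,11) (15,11)]:
  edge (13,5)–(14,2): clear
  edge (14,2)–(24,2): clear
  edge (24,2)–(23,11): clear
  edge (23,11)–(15,11): clear
  edge (15,11)–(13,5): clear
  midpoint (37/2,17) outside
  → clear
Obstacle 2 [(3,20) (5,15) (9,13) (10,21) (9,23)]:
  edge (3,20)–(5,15): clear
  edge (5,15)–(9,13): clear
  edge (9,13)–(10,21): clear
  edge (10,21)–(9,23): clear
  edge (9,23)–(3,20): clear
  midpoint (37/2,17) outside
  → clear
Obstacle 3 [(3,2) (10,2) (11,10) (7,11)]:
  edge (3,2)–(10,2): clear
  edge (10,2)–(11,10): clear
  edge (11,10)–(7,11): clear
  edge (7,11)–(3,2): clear
  midpoint (37/2,17) outside
  → clear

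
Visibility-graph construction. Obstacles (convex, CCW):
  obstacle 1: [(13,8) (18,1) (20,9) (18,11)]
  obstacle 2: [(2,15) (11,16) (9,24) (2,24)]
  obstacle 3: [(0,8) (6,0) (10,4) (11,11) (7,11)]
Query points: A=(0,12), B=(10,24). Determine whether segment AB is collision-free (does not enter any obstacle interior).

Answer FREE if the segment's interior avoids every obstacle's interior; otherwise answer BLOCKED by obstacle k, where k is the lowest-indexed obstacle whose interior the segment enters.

Obstacle 1 [(13,8) (18,1) (20,9) (18,11)]:
  edge (13,8)–(18,1): clear
  edge (18,1)–(20,9): clear
  edge (20,9)–(18,11): clear
  edge (18,11)–(13,8): clear
  midpoint (5,18) outside
  → clear
Obstacle 2 [(2,15) (11,16) (9,24) (2,24)]:
  edge (2,15)–(11,16): crosses AB
  edge (11,16)–(9,24): crosses AB
  edge (9,24)–(2,24): clear
  edge (2,24)–(2,15): clear
  → BLOCKED
Obstacle 3 [(0,8) (6,0) (10,4) (11,11) (7,11)]:
  edge (0,8)–(6,0): clear
  edge (6,0)–(10,4): clear
  edge (10,4)–(11,11): clear
  edge (11,11)–(7,11): clear
  edge (7,11)–(0,8): clear
  midpoint (5,18) outside
  → clear

BLOCKED by obstacle 2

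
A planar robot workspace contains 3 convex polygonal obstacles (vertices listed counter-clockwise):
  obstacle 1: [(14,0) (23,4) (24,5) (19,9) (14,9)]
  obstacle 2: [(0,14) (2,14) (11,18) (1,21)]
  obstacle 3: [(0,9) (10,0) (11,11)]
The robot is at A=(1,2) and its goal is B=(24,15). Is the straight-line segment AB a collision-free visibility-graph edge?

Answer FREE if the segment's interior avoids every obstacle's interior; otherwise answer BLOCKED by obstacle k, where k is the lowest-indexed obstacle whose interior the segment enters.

Obstacle 1 [(14,0) (23,4) (24,5) (19,9) (14,9)]:
  edge (14,0)–(23,4): clear
  edge (23,4)–(24,5): clear
  edge (24,5)–(19,9): clear
  edge (19,9)–(14,9): clear
  edge (14,9)–(14,0): clear
  midpoint (25/2,17/2) outside
  → clear
Obstacle 2 [(0,14) (2,14) (11,18) (1,21)]:
  edge (0,14)–(2,14): clear
  edge (2,14)–(11,18): clear
  edge (11,18)–(1,21): clear
  edge (1,21)–(0,14): clear
  midpoint (25/2,17/2) outside
  → clear
Obstacle 3 [(0,9) (10,0) (11,11)]:
  edge (0,9)–(10,0): crosses AB
  edge (10,0)–(11,11): crosses AB
  edge (11,11)–(0,9): clear
  → BLOCKED

BLOCKED by obstacle 3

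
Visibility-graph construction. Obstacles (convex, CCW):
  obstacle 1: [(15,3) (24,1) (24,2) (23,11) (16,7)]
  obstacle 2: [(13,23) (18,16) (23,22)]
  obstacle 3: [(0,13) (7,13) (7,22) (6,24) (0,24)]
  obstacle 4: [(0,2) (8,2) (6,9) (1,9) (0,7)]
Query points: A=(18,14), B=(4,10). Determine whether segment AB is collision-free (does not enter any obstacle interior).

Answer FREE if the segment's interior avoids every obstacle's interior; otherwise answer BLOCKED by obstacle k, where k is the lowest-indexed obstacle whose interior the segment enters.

FREE

Obstacle 1 [(15,3) (24,1) (24,2) (23,11) (16,7)]:
  edge (15,3)–(24,1): clear
  edge (24,1)–(24,2): clear
  edge (24,2)–(23,11): clear
  edge (23,11)–(16,7): clear
  edge (16,7)–(15,3): clear
  midpoint (11,12) outside
  → clear
Obstacle 2 [(13,23) (18,16) (23,22)]:
  edge (13,23)–(18,16): clear
  edge (18,16)–(23,22): clear
  edge (23,22)–(13,23): clear
  midpoint (11,12) outside
  → clear
Obstacle 3 [(0,13) (7,13) (7,22) (6,24) (0,24)]:
  edge (0,13)–(7,13): clear
  edge (7,13)–(7,22): clear
  edge (7,22)–(6,24): clear
  edge (6,24)–(0,24): clear
  edge (0,24)–(0,13): clear
  midpoint (11,12) outside
  → clear
Obstacle 4 [(0,2) (8,2) (6,9) (1,9) (0,7)]:
  edge (0,2)–(8,2): clear
  edge (8,2)–(6,9): clear
  edge (6,9)–(1,9): clear
  edge (1,9)–(0,7): clear
  edge (0,7)–(0,2): clear
  midpoint (11,12) outside
  → clear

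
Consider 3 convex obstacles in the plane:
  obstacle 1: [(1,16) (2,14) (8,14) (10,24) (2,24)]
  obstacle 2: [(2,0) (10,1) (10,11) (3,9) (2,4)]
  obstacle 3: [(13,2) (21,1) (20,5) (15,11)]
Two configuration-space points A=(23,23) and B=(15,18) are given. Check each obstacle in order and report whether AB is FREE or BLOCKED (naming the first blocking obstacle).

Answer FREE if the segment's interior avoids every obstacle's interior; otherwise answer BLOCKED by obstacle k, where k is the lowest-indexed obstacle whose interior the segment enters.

FREE

Obstacle 1 [(1,16) (2,14) (8,14) (10,24) (2,24)]:
  edge (1,16)–(2,14): clear
  edge (2,14)–(8,14): clear
  edge (8,14)–(10,24): clear
  edge (10,24)–(2,24): clear
  edge (2,24)–(1,16): clear
  midpoint (19,41/2) outside
  → clear
Obstacle 2 [(2,0) (10,1) (10,11) (3,9) (2,4)]:
  edge (2,0)–(10,1): clear
  edge (10,1)–(10,11): clear
  edge (10,11)–(3,9): clear
  edge (3,9)–(2,4): clear
  edge (2,4)–(2,0): clear
  midpoint (19,41/2) outside
  → clear
Obstacle 3 [(13,2) (21,1) (20,5) (15,11)]:
  edge (13,2)–(21,1): clear
  edge (21,1)–(20,5): clear
  edge (20,5)–(15,11): clear
  edge (15,11)–(13,2): clear
  midpoint (19,41/2) outside
  → clear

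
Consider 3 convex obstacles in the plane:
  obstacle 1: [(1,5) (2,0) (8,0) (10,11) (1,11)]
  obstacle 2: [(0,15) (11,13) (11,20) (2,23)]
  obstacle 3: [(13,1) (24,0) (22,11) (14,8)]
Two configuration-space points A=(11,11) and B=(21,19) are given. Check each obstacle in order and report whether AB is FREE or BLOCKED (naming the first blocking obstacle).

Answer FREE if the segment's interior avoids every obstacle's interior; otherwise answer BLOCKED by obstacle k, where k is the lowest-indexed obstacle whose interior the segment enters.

Obstacle 1 [(1,5) (2,0) (8,0) (10,11) (1,11)]:
  edge (1,5)–(2,0): clear
  edge (2,0)–(8,0): clear
  edge (8,0)–(10,11): clear
  edge (10,11)–(1,11): clear
  edge (1,11)–(1,5): clear
  midpoint (16,15) outside
  → clear
Obstacle 2 [(0,15) (11,13) (11,20) (2,23)]:
  edge (0,15)–(11,13): clear
  edge (11,13)–(11,20): clear
  edge (11,20)–(2,23): clear
  edge (2,23)–(0,15): clear
  midpoint (16,15) outside
  → clear
Obstacle 3 [(13,1) (24,0) (22,11) (14,8)]:
  edge (13,1)–(24,0): clear
  edge (24,0)–(22,11): clear
  edge (22,11)–(14,8): clear
  edge (14,8)–(13,1): clear
  midpoint (16,15) outside
  → clear

FREE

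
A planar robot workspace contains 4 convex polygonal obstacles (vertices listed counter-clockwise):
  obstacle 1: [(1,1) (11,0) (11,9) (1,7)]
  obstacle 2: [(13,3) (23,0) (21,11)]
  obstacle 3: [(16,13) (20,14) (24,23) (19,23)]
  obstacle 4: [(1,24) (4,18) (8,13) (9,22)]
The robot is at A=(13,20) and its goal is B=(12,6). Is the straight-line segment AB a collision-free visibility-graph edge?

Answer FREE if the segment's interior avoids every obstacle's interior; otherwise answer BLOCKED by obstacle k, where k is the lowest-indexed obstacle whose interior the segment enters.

FREE

Obstacle 1 [(1,1) (11,0) (11,9) (1,7)]:
  edge (1,1)–(11,0): clear
  edge (11,0)–(11,9): clear
  edge (11,9)–(1,7): clear
  edge (1,7)–(1,1): clear
  midpoint (25/2,13) outside
  → clear
Obstacle 2 [(13,3) (23,0) (21,11)]:
  edge (13,3)–(23,0): clear
  edge (23,0)–(21,11): clear
  edge (21,11)–(13,3): clear
  midpoint (25/2,13) outside
  → clear
Obstacle 3 [(16,13) (20,14) (24,23) (19,23)]:
  edge (16,13)–(20,14): clear
  edge (20,14)–(24,23): clear
  edge (24,23)–(19,23): clear
  edge (19,23)–(16,13): clear
  midpoint (25/2,13) outside
  → clear
Obstacle 4 [(1,24) (4,18) (8,13) (9,22)]:
  edge (1,24)–(4,18): clear
  edge (4,18)–(8,13): clear
  edge (8,13)–(9,22): clear
  edge (9,22)–(1,24): clear
  midpoint (25/2,13) outside
  → clear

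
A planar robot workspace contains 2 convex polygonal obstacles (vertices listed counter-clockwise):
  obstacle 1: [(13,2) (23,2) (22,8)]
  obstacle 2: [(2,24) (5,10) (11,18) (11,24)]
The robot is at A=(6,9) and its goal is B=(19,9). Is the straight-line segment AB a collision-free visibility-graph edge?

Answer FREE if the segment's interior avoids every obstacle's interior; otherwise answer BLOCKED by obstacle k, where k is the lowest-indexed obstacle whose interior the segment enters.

Obstacle 1 [(13,2) (23,2) (22,8)]:
  edge (13,2)–(23,2): clear
  edge (23,2)–(22,8): clear
  edge (22,8)–(13,2): clear
  midpoint (25/2,9) outside
  → clear
Obstacle 2 [(2,24) (5,10) (11,18) (11,24)]:
  edge (2,24)–(5,10): clear
  edge (5,10)–(11,18): clear
  edge (11,18)–(11,24): clear
  edge (11,24)–(2,24): clear
  midpoint (25/2,9) outside
  → clear

FREE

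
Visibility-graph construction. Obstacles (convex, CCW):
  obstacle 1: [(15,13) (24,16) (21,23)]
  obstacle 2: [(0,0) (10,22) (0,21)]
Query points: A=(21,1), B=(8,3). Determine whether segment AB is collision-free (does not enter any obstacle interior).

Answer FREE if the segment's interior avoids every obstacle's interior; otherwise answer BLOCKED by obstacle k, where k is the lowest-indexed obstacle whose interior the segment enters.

Obstacle 1 [(15,13) (24,16) (21,23)]:
  edge (15,13)–(24,16): clear
  edge (24,16)–(21,23): clear
  edge (21,23)–(15,13): clear
  midpoint (29/2,2) outside
  → clear
Obstacle 2 [(0,0) (10,22) (0,21)]:
  edge (0,0)–(10,22): clear
  edge (10,22)–(0,21): clear
  edge (0,21)–(0,0): clear
  midpoint (29/2,2) outside
  → clear

FREE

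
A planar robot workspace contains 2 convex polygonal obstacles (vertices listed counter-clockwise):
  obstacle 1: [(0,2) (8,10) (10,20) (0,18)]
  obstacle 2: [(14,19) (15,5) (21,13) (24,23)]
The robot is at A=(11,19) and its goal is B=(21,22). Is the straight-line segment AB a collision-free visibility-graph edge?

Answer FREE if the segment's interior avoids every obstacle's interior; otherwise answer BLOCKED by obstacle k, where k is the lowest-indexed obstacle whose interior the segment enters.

FREE

Obstacle 1 [(0,2) (8,10) (10,20) (0,18)]:
  edge (0,2)–(8,10): clear
  edge (8,10)–(10,20): clear
  edge (10,20)–(0,18): clear
  edge (0,18)–(0,2): clear
  midpoint (16,41/2) outside
  → clear
Obstacle 2 [(14,19) (15,5) (21,13) (24,23)]:
  edge (14,19)–(15,5): clear
  edge (15,5)–(21,13): clear
  edge (21,13)–(24,23): clear
  edge (24,23)–(14,19): clear
  midpoint (16,41/2) outside
  → clear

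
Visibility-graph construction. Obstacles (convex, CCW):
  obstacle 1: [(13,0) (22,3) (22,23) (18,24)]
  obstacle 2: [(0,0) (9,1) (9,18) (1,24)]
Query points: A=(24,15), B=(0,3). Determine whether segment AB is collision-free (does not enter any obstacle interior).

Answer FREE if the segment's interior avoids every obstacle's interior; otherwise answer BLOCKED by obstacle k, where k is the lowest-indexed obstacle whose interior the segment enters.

BLOCKED by obstacle 1

Obstacle 1 [(13,0) (22,3) (22,23) (18,24)]:
  edge (13,0)–(22,3): clear
  edge (22,3)–(22,23): crosses AB
  edge (22,23)–(18,24): clear
  edge (18,24)–(13,0): crosses AB
  → BLOCKED
Obstacle 2 [(0,0) (9,1) (9,18) (1,24)]:
  edge (0,0)–(9,1): clear
  edge (9,1)–(9,18): crosses AB
  edge (9,18)–(1,24): clear
  edge (1,24)–(0,0): crosses AB
  → BLOCKED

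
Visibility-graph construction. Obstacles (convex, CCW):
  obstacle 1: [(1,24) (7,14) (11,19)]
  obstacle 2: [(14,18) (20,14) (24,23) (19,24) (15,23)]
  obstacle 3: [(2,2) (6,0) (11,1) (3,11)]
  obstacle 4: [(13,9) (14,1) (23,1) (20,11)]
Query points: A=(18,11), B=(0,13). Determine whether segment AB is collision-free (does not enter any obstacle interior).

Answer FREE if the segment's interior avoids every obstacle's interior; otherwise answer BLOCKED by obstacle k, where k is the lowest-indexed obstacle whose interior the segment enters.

FREE

Obstacle 1 [(1,24) (7,14) (11,19)]:
  edge (1,24)–(7,14): clear
  edge (7,14)–(11,19): clear
  edge (11,19)–(1,24): clear
  midpoint (9,12) outside
  → clear
Obstacle 2 [(14,18) (20,14) (24,23) (19,24) (15,23)]:
  edge (14,18)–(20,14): clear
  edge (20,14)–(24,23): clear
  edge (24,23)–(19,24): clear
  edge (19,24)–(15,23): clear
  edge (15,23)–(14,18): clear
  midpoint (9,12) outside
  → clear
Obstacle 3 [(2,2) (6,0) (11,1) (3,11)]:
  edge (2,2)–(6,0): clear
  edge (6,0)–(11,1): clear
  edge (11,1)–(3,11): clear
  edge (3,11)–(2,2): clear
  midpoint (9,12) outside
  → clear
Obstacle 4 [(13,9) (14,1) (23,1) (20,11)]:
  edge (13,9)–(14,1): clear
  edge (14,1)–(23,1): clear
  edge (23,1)–(20,11): clear
  edge (20,11)–(13,9): clear
  midpoint (9,12) outside
  → clear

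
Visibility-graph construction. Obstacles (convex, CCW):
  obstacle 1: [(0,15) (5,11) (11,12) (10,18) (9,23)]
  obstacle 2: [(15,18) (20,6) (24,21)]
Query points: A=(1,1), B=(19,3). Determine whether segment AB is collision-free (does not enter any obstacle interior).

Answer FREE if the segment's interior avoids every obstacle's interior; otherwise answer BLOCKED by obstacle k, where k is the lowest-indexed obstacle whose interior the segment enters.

Obstacle 1 [(0,15) (5,11) (11,12) (10,18) (9,23)]:
  edge (0,15)–(5,11): clear
  edge (5,11)–(11,12): clear
  edge (11,12)–(10,18): clear
  edge (10,18)–(9,23): clear
  edge (9,23)–(0,15): clear
  midpoint (10,2) outside
  → clear
Obstacle 2 [(15,18) (20,6) (24,21)]:
  edge (15,18)–(20,6): clear
  edge (20,6)–(24,21): clear
  edge (24,21)–(15,18): clear
  midpoint (10,2) outside
  → clear

FREE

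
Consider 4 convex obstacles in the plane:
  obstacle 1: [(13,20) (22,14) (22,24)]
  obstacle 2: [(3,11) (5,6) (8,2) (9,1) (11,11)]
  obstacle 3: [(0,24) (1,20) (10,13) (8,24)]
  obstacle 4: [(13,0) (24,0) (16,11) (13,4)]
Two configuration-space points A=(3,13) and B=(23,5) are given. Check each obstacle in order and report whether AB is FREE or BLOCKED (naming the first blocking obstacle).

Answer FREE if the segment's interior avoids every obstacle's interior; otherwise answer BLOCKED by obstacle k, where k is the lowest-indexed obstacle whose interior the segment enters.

BLOCKED by obstacle 2

Obstacle 1 [(13,20) (22,14) (22,24)]:
  edge (13,20)–(22,14): clear
  edge (22,14)–(22,24): clear
  edge (22,24)–(13,20): clear
  midpoint (13,9) outside
  → clear
Obstacle 2 [(3,11) (5,6) (8,2) (9,1) (11,11)]:
  edge (3,11)–(5,6): clear
  edge (5,6)–(8,2): clear
  edge (8,2)–(9,1): clear
  edge (9,1)–(11,11): crosses AB
  edge (11,11)–(3,11): crosses AB
  → BLOCKED
Obstacle 3 [(0,24) (1,20) (10,13) (8,24)]:
  edge (0,24)–(1,20): clear
  edge (1,20)–(10,13): clear
  edge (10,13)–(8,24): clear
  edge (8,24)–(0,24): clear
  midpoint (13,9) outside
  → clear
Obstacle 4 [(13,0) (24,0) (16,11) (13,4)]:
  edge (13,0)–(24,0): clear
  edge (24,0)–(16,11): crosses AB
  edge (16,11)–(13,4): crosses AB
  edge (13,4)–(13,0): clear
  → BLOCKED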